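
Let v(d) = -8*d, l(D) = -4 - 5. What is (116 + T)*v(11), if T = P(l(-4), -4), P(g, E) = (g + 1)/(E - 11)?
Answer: -153824/15 ≈ -10255.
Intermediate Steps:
l(D) = -9
P(g, E) = (1 + g)/(-11 + E)
T = 8/15 (T = (1 - 9)/(-11 - 4) = -8/(-15) = -1/15*(-8) = 8/15 ≈ 0.53333)
(116 + T)*v(11) = (116 + 8/15)*(-8*11) = (1748/15)*(-88) = -153824/15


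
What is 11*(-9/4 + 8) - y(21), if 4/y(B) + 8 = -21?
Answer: 7353/116 ≈ 63.388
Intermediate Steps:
y(B) = -4/29 (y(B) = 4/(-8 - 21) = 4/(-29) = 4*(-1/29) = -4/29)
11*(-9/4 + 8) - y(21) = 11*(-9/4 + 8) - 1*(-4/29) = 11*(-9*¼ + 8) + 4/29 = 11*(-9/4 + 8) + 4/29 = 11*(23/4) + 4/29 = 253/4 + 4/29 = 7353/116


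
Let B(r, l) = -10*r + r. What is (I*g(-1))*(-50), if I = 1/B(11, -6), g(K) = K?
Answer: -50/99 ≈ -0.50505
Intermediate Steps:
B(r, l) = -9*r
I = -1/99 (I = 1/(-9*11) = 1/(-99) = -1/99 ≈ -0.010101)
(I*g(-1))*(-50) = -1/99*(-1)*(-50) = (1/99)*(-50) = -50/99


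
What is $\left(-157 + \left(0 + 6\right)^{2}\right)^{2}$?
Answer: $14641$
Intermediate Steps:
$\left(-157 + \left(0 + 6\right)^{2}\right)^{2} = \left(-157 + 6^{2}\right)^{2} = \left(-157 + 36\right)^{2} = \left(-121\right)^{2} = 14641$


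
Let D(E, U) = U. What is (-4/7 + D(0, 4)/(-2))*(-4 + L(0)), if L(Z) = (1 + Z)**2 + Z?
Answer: 54/7 ≈ 7.7143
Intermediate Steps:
L(Z) = Z + (1 + Z)**2
(-4/7 + D(0, 4)/(-2))*(-4 + L(0)) = (-4/7 + 4/(-2))*(-4 + (0 + (1 + 0)**2)) = (-4*1/7 + 4*(-1/2))*(-4 + (0 + 1**2)) = (-4/7 - 2)*(-4 + (0 + 1)) = -18*(-4 + 1)/7 = -18/7*(-3) = 54/7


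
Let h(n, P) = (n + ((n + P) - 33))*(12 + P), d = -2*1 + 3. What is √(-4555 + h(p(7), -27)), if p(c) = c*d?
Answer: I*√3865 ≈ 62.169*I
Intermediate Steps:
d = 1 (d = -2 + 3 = 1)
p(c) = c (p(c) = c*1 = c)
h(n, P) = (12 + P)*(-33 + P + 2*n) (h(n, P) = (n + ((P + n) - 33))*(12 + P) = (n + (-33 + P + n))*(12 + P) = (-33 + P + 2*n)*(12 + P) = (12 + P)*(-33 + P + 2*n))
√(-4555 + h(p(7), -27)) = √(-4555 + (-396 + (-27)² - 21*(-27) + 24*7 + 2*(-27)*7)) = √(-4555 + (-396 + 729 + 567 + 168 - 378)) = √(-4555 + 690) = √(-3865) = I*√3865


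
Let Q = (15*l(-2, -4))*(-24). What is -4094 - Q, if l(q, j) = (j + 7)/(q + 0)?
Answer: -4634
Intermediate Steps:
l(q, j) = (7 + j)/q
Q = 540 (Q = (15*((7 - 4)/(-2)))*(-24) = (15*(-½*3))*(-24) = (15*(-3/2))*(-24) = -45/2*(-24) = 540)
-4094 - Q = -4094 - 1*540 = -4094 - 540 = -4634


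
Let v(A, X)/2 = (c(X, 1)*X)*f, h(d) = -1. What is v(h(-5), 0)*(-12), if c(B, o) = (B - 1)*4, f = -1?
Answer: 0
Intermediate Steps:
c(B, o) = -4 + 4*B (c(B, o) = (-1 + B)*4 = -4 + 4*B)
v(A, X) = -2*X*(-4 + 4*X) (v(A, X) = 2*(((-4 + 4*X)*X)*(-1)) = 2*((X*(-4 + 4*X))*(-1)) = 2*(-X*(-4 + 4*X)) = -2*X*(-4 + 4*X))
v(h(-5), 0)*(-12) = (8*0*(1 - 1*0))*(-12) = (8*0*(1 + 0))*(-12) = (8*0*1)*(-12) = 0*(-12) = 0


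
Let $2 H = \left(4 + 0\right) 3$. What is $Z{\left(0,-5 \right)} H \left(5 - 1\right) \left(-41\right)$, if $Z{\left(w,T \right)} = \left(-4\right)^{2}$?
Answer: $-15744$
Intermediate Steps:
$Z{\left(w,T \right)} = 16$
$H = 6$ ($H = \frac{\left(4 + 0\right) 3}{2} = \frac{4 \cdot 3}{2} = \frac{1}{2} \cdot 12 = 6$)
$Z{\left(0,-5 \right)} H \left(5 - 1\right) \left(-41\right) = 16 \cdot 6 \left(5 - 1\right) \left(-41\right) = 16 \cdot 6 \cdot 4 \left(-41\right) = 16 \cdot 24 \left(-41\right) = 384 \left(-41\right) = -15744$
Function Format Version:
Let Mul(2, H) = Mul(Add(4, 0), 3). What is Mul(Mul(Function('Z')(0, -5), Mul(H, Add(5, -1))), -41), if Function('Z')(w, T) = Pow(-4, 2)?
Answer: -15744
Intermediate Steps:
Function('Z')(w, T) = 16
H = 6 (H = Mul(Rational(1, 2), Mul(Add(4, 0), 3)) = Mul(Rational(1, 2), Mul(4, 3)) = Mul(Rational(1, 2), 12) = 6)
Mul(Mul(Function('Z')(0, -5), Mul(H, Add(5, -1))), -41) = Mul(Mul(16, Mul(6, Add(5, -1))), -41) = Mul(Mul(16, Mul(6, 4)), -41) = Mul(Mul(16, 24), -41) = Mul(384, -41) = -15744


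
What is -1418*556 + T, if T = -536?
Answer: -788944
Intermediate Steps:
-1418*556 + T = -1418*556 - 536 = -788408 - 536 = -788944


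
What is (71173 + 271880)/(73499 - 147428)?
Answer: -114351/24643 ≈ -4.6403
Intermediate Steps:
(71173 + 271880)/(73499 - 147428) = 343053/(-73929) = 343053*(-1/73929) = -114351/24643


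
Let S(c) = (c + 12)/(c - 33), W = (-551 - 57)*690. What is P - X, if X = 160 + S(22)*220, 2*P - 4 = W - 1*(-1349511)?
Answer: 931035/2 ≈ 4.6552e+5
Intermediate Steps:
W = -419520 (W = -608*690 = -419520)
S(c) = (12 + c)/(-33 + c)
P = 929995/2 (P = 2 + (-419520 - 1*(-1349511))/2 = 2 + (-419520 + 1349511)/2 = 2 + (½)*929991 = 2 + 929991/2 = 929995/2 ≈ 4.6500e+5)
X = -520 (X = 160 + ((12 + 22)/(-33 + 22))*220 = 160 + (34/(-11))*220 = 160 - 1/11*34*220 = 160 - 34/11*220 = 160 - 680 = -520)
P - X = 929995/2 - 1*(-520) = 929995/2 + 520 = 931035/2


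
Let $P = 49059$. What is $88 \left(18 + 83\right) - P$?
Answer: $-40171$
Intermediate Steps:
$88 \left(18 + 83\right) - P = 88 \left(18 + 83\right) - 49059 = 88 \cdot 101 - 49059 = 8888 - 49059 = -40171$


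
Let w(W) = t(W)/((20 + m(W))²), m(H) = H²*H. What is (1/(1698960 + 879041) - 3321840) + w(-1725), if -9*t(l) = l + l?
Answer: -27075571416021224896235473573351/8150775298034940442990923 ≈ -3.3218e+6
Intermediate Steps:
t(l) = -2*l/9 (t(l) = -(l + l)/9 = -2*l/9)
m(H) = H³
w(W) = -2*W/(9*(20 + W³)²) (w(W) = (-2*W/9)/((20 + W³)²) = (-2*W/9)/(20 + W³)² = -2*W/(9*(20 + W³)²))
(1/(1698960 + 879041) - 3321840) + w(-1725) = (1/(1698960 + 879041) - 3321840) - 2/9*(-1725)/(20 + (-1725)³)² = (1/2578001 - 3321840) - 2/9*(-1725)/(20 - 5132953125)² = (1/2578001 - 3321840) - 2/9*(-1725)/(-5132953105)² = -8563706841839/2578001 - 2/9*(-1725)*1/26347207578129141025 = -8563706841839/2578001 + 46/3161664909375496923 = -27075571416021224896235473573351/8150775298034940442990923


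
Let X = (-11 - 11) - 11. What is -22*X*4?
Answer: 2904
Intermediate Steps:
X = -33 (X = -22 - 11 = -33)
-22*X*4 = -22*(-33)*4 = 726*4 = 2904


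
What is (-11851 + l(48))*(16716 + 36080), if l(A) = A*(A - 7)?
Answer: -521782868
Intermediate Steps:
l(A) = A*(-7 + A)
(-11851 + l(48))*(16716 + 36080) = (-11851 + 48*(-7 + 48))*(16716 + 36080) = (-11851 + 48*41)*52796 = (-11851 + 1968)*52796 = -9883*52796 = -521782868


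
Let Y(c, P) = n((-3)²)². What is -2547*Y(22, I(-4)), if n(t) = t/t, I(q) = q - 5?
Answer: -2547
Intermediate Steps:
I(q) = -5 + q
n(t) = 1
Y(c, P) = 1 (Y(c, P) = 1² = 1)
-2547*Y(22, I(-4)) = -2547*1 = -2547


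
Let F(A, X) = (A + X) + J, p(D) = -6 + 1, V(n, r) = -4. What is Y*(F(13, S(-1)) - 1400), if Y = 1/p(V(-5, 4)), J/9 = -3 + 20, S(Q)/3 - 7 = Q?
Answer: 1216/5 ≈ 243.20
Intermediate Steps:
S(Q) = 21 + 3*Q
J = 153 (J = 9*(-3 + 20) = 9*17 = 153)
p(D) = -5
F(A, X) = 153 + A + X (F(A, X) = (A + X) + 153 = 153 + A + X)
Y = -⅕ (Y = 1/(-5) = -⅕ ≈ -0.20000)
Y*(F(13, S(-1)) - 1400) = -((153 + 13 + (21 + 3*(-1))) - 1400)/5 = -((153 + 13 + (21 - 3)) - 1400)/5 = -((153 + 13 + 18) - 1400)/5 = -(184 - 1400)/5 = -⅕*(-1216) = 1216/5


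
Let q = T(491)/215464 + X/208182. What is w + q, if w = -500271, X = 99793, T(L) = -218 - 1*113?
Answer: -11219998846488349/22427863224 ≈ -5.0027e+5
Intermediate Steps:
T(L) = -331 (T(L) = -218 - 113 = -331)
q = 10716445355/22427863224 (q = -331/215464 + 99793/208182 = 10716445355/22427863224 ≈ 0.47782)
w + q = -500271 + 10716445355/22427863224 = -11219998846488349/22427863224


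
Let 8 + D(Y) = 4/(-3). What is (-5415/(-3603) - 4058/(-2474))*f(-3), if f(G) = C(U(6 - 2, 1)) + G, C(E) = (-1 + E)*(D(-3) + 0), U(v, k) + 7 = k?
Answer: 291072606/1485637 ≈ 195.92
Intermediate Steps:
D(Y) = -28/3 (D(Y) = -8 + 4/(-3) = -8 + 4*(-1/3) = -8 - 4/3 = -28/3)
U(v, k) = -7 + k
C(E) = 28/3 - 28*E/3 (C(E) = (-1 + E)*(-28/3 + 0) = (-1 + E)*(-28/3) = 28/3 - 28*E/3)
f(G) = 196/3 + G (f(G) = (28/3 - 28*(-7 + 1)/3) + G = (28/3 - 28/3*(-6)) + G = (28/3 + 56) + G = 196/3 + G)
(-5415/(-3603) - 4058/(-2474))*f(-3) = (-5415/(-3603) - 4058/(-2474))*(196/3 - 3) = (-5415*(-1/3603) - 4058*(-1/2474))*(187/3) = (1805/1201 + 2029/1237)*(187/3) = (4669614/1485637)*(187/3) = 291072606/1485637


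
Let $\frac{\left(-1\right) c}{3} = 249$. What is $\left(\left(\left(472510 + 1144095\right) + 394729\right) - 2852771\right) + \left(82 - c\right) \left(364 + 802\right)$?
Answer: $125177$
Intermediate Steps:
$c = -747$ ($c = \left(-3\right) 249 = -747$)
$\left(\left(\left(472510 + 1144095\right) + 394729\right) - 2852771\right) + \left(82 - c\right) \left(364 + 802\right) = \left(\left(\left(472510 + 1144095\right) + 394729\right) - 2852771\right) + \left(82 - -747\right) \left(364 + 802\right) = \left(\left(1616605 + 394729\right) - 2852771\right) + \left(82 + 747\right) 1166 = \left(2011334 - 2852771\right) + 829 \cdot 1166 = -841437 + 966614 = 125177$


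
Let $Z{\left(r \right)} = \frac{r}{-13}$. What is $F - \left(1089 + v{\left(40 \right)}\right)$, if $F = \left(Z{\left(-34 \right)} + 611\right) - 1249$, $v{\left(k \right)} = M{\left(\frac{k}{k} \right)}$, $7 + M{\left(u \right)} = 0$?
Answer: $- \frac{22326}{13} \approx -1717.4$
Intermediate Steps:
$Z{\left(r \right)} = - \frac{r}{13}$ ($Z{\left(r \right)} = r \left(- \frac{1}{13}\right) = - \frac{r}{13}$)
$M{\left(u \right)} = -7$ ($M{\left(u \right)} = -7 + 0 = -7$)
$v{\left(k \right)} = -7$
$F = - \frac{8260}{13}$ ($F = \left(\left(- \frac{1}{13}\right) \left(-34\right) + 611\right) - 1249 = \left(\frac{34}{13} + 611\right) - 1249 = \frac{7977}{13} - 1249 = - \frac{8260}{13} \approx -635.38$)
$F - \left(1089 + v{\left(40 \right)}\right) = - \frac{8260}{13} - 1082 = - \frac{22326}{13}$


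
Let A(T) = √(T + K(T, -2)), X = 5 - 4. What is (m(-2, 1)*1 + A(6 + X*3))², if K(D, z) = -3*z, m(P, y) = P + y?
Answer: (-1 + √15)² ≈ 8.2540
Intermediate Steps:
X = 1
A(T) = √(6 + T) (A(T) = √(T - 3*(-2)) = √(T + 6) = √(6 + T))
(m(-2, 1)*1 + A(6 + X*3))² = ((-2 + 1)*1 + √(6 + (6 + 1*3)))² = (-1*1 + √(6 + (6 + 3)))² = (-1 + √(6 + 9))² = (-1 + √15)²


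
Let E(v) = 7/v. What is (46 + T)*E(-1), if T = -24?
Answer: -154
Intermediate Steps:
(46 + T)*E(-1) = (46 - 24)*(7/(-1)) = 22*(7*(-1)) = 22*(-7) = -154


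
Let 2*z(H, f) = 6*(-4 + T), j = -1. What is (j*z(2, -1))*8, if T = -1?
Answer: 120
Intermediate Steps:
z(H, f) = -15 (z(H, f) = (6*(-4 - 1))/2 = (6*(-5))/2 = (½)*(-30) = -15)
(j*z(2, -1))*8 = -1*(-15)*8 = 15*8 = 120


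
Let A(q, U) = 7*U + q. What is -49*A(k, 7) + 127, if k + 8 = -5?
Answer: -1637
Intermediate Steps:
k = -13 (k = -8 - 5 = -13)
A(q, U) = q + 7*U
-49*A(k, 7) + 127 = -49*(-13 + 7*7) + 127 = -49*(-13 + 49) + 127 = -49*36 + 127 = -1764 + 127 = -1637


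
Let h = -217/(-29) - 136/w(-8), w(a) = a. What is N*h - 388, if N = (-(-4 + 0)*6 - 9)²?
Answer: 148498/29 ≈ 5120.6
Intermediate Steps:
N = 225 (N = (-1*(-4)*6 - 9)² = (4*6 - 9)² = (24 - 9)² = 15² = 225)
h = 710/29 (h = -217/(-29) - 136/(-8) = -217*(-1/29) - 136*(-⅛) = 217/29 + 17 = 710/29 ≈ 24.483)
N*h - 388 = 225*(710/29) - 388 = 159750/29 - 388 = 148498/29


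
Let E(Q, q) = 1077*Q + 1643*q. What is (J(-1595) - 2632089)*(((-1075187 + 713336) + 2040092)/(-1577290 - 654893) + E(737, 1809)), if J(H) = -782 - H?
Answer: -7373060448932103324/744061 ≈ -9.9092e+12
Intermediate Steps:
(J(-1595) - 2632089)*(((-1075187 + 713336) + 2040092)/(-1577290 - 654893) + E(737, 1809)) = ((-782 - 1*(-1595)) - 2632089)*(((-1075187 + 713336) + 2040092)/(-1577290 - 654893) + (1077*737 + 1643*1809)) = ((-782 + 1595) - 2632089)*((-361851 + 2040092)/(-2232183) + (793749 + 2972187)) = (813 - 2632089)*(1678241*(-1/2232183) + 3765936) = -2631276*(-1678241/2232183 + 3765936) = -2631276*8406256640047/2232183 = -7373060448932103324/744061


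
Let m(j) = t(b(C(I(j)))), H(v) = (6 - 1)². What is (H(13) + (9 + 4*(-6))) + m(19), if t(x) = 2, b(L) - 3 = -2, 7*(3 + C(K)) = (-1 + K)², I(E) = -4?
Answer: 12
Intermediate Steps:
C(K) = -3 + (-1 + K)²/7
b(L) = 1 (b(L) = 3 - 2 = 1)
H(v) = 25 (H(v) = 5² = 25)
m(j) = 2
(H(13) + (9 + 4*(-6))) + m(19) = (25 + (9 + 4*(-6))) + 2 = (25 + (9 - 24)) + 2 = (25 - 15) + 2 = 10 + 2 = 12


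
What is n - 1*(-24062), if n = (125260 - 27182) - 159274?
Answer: -37134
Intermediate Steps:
n = -61196 (n = 98078 - 159274 = -61196)
n - 1*(-24062) = -61196 - 1*(-24062) = -61196 + 24062 = -37134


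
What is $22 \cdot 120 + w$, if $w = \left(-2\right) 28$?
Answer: $2584$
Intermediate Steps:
$w = -56$
$22 \cdot 120 + w = 22 \cdot 120 - 56 = 2640 - 56 = 2584$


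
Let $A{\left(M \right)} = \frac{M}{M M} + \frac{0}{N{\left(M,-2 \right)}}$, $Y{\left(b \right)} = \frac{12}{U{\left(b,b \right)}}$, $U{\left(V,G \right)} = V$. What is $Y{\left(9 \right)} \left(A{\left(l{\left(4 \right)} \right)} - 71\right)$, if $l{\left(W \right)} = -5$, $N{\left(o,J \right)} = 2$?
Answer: $- \frac{1424}{15} \approx -94.933$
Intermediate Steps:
$Y{\left(b \right)} = \frac{12}{b}$
$A{\left(M \right)} = \frac{1}{M}$ ($A{\left(M \right)} = \frac{M}{M M} + \frac{0}{2} = \frac{M}{M^{2}} + 0 \cdot \frac{1}{2} = \frac{M}{M^{2}} + 0 = \frac{1}{M} + 0 = \frac{1}{M}$)
$Y{\left(9 \right)} \left(A{\left(l{\left(4 \right)} \right)} - 71\right) = \frac{12}{9} \left(\frac{1}{-5} - 71\right) = 12 \cdot \frac{1}{9} \left(- \frac{1}{5} - 71\right) = \frac{4}{3} \left(- \frac{356}{5}\right) = - \frac{1424}{15}$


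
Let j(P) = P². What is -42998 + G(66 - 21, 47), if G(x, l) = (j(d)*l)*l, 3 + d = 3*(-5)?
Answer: 672718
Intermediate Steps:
d = -18 (d = -3 + 3*(-5) = -3 - 15 = -18)
G(x, l) = 324*l² (G(x, l) = ((-18)²*l)*l = (324*l)*l = 324*l²)
-42998 + G(66 - 21, 47) = -42998 + 324*47² = -42998 + 324*2209 = -42998 + 715716 = 672718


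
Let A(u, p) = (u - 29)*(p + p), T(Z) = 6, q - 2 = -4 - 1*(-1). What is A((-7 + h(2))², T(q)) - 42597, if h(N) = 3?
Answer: -42753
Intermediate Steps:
q = -1 (q = 2 + (-4 - 1*(-1)) = 2 + (-4 + 1) = 2 - 3 = -1)
A(u, p) = 2*p*(-29 + u) (A(u, p) = (-29 + u)*(2*p) = 2*p*(-29 + u))
A((-7 + h(2))², T(q)) - 42597 = 2*6*(-29 + (-7 + 3)²) - 42597 = 2*6*(-29 + (-4)²) - 42597 = 2*6*(-29 + 16) - 42597 = 2*6*(-13) - 42597 = -156 - 42597 = -42753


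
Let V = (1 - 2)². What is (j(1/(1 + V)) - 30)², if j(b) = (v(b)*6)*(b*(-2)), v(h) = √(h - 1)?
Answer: 882 + 180*I*√2 ≈ 882.0 + 254.56*I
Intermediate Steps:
V = 1 (V = (-1)² = 1)
v(h) = √(-1 + h)
j(b) = -12*b*√(-1 + b) (j(b) = (√(-1 + b)*6)*(b*(-2)) = (6*√(-1 + b))*(-2*b) = -12*b*√(-1 + b))
(j(1/(1 + V)) - 30)² = (-12*√(-1 + 1/(1 + 1))/(1 + 1) - 30)² = (-12*√(-1 + 1/2)/2 - 30)² = (-12*½*√(-1 + ½) - 30)² = (-12*½*√(-½) - 30)² = (-12*½*I*√2/2 - 30)² = (-3*I*√2 - 30)² = (-30 - 3*I*√2)²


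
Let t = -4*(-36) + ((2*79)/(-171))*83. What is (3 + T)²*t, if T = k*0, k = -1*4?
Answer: 11510/19 ≈ 605.79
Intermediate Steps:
k = -4
T = 0 (T = -4*0 = 0)
t = 11510/171 (t = 144 + (158*(-1/171))*83 = 144 - 158/171*83 = 144 - 13114/171 = 11510/171 ≈ 67.310)
(3 + T)²*t = (3 + 0)²*(11510/171) = 3²*(11510/171) = 9*(11510/171) = 11510/19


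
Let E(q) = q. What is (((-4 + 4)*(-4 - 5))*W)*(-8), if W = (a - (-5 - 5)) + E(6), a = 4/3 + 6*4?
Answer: 0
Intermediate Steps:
a = 76/3 (a = 4*(⅓) + 24 = 4/3 + 24 = 76/3 ≈ 25.333)
W = 124/3 (W = (76/3 - (-5 - 5)) + 6 = (76/3 - 1*(-10)) + 6 = (76/3 + 10) + 6 = 106/3 + 6 = 124/3 ≈ 41.333)
(((-4 + 4)*(-4 - 5))*W)*(-8) = (((-4 + 4)*(-4 - 5))*(124/3))*(-8) = ((0*(-9))*(124/3))*(-8) = (0*(124/3))*(-8) = 0*(-8) = 0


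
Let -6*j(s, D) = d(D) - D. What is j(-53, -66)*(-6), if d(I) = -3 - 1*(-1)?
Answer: 64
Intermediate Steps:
d(I) = -2 (d(I) = -3 + 1 = -2)
j(s, D) = ⅓ + D/6 (j(s, D) = -(-2 - D)/6 = ⅓ + D/6)
j(-53, -66)*(-6) = (⅓ + (⅙)*(-66))*(-6) = (⅓ - 11)*(-6) = -32/3*(-6) = 64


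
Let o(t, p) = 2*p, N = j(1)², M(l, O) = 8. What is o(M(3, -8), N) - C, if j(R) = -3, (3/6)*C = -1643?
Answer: 3304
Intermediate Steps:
C = -3286 (C = 2*(-1643) = -3286)
N = 9 (N = (-3)² = 9)
o(M(3, -8), N) - C = 2*9 - 1*(-3286) = 18 + 3286 = 3304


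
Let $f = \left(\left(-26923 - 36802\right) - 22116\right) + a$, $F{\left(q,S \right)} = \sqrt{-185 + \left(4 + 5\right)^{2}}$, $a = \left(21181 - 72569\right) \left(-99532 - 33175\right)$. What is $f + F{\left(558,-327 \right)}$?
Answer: $6819461475 + 2 i \sqrt{26} \approx 6.8195 \cdot 10^{9} + 10.198 i$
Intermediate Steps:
$a = 6819547316$ ($a = \left(-51388\right) \left(-132707\right) = 6819547316$)
$F{\left(q,S \right)} = 2 i \sqrt{26}$ ($F{\left(q,S \right)} = \sqrt{-185 + 9^{2}} = \sqrt{-185 + 81} = \sqrt{-104} = 2 i \sqrt{26}$)
$f = 6819461475$ ($f = \left(\left(-26923 - 36802\right) - 22116\right) + 6819547316 = \left(-63725 - 22116\right) + 6819547316 = -85841 + 6819547316 = 6819461475$)
$f + F{\left(558,-327 \right)} = 6819461475 + 2 i \sqrt{26}$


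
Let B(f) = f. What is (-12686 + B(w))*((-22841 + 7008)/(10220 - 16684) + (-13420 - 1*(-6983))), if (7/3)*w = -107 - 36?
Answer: 3711379182985/45248 ≈ 8.2023e+7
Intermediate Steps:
w = -429/7 (w = 3*(-107 - 36)/7 = (3/7)*(-143) = -429/7 ≈ -61.286)
(-12686 + B(w))*((-22841 + 7008)/(10220 - 16684) + (-13420 - 1*(-6983))) = (-12686 - 429/7)*((-22841 + 7008)/(10220 - 16684) + (-13420 - 1*(-6983))) = -89231*(-15833/(-6464) + (-13420 + 6983))/7 = -89231*(-15833*(-1/6464) - 6437)/7 = -89231*(15833/6464 - 6437)/7 = -89231/7*(-41592935/6464) = 3711379182985/45248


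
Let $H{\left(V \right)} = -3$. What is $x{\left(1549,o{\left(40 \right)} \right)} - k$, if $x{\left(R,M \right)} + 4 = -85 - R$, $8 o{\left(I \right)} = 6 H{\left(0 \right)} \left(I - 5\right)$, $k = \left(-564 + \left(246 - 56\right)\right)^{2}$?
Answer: $-141514$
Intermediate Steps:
$k = 139876$ ($k = \left(-564 + 190\right)^{2} = \left(-374\right)^{2} = 139876$)
$o{\left(I \right)} = \frac{45}{4} - \frac{9 I}{4}$ ($o{\left(I \right)} = \frac{6 \left(- 3 \left(I - 5\right)\right)}{8} = \frac{6 \left(- 3 \left(-5 + I\right)\right)}{8} = \frac{6 \left(15 - 3 I\right)}{8} = \frac{90 - 18 I}{8} = \frac{45}{4} - \frac{9 I}{4}$)
$x{\left(R,M \right)} = -89 - R$ ($x{\left(R,M \right)} = -4 - \left(85 + R\right) = -89 - R$)
$x{\left(1549,o{\left(40 \right)} \right)} - k = \left(-89 - 1549\right) - 139876 = -1638 - 139876 = -141514$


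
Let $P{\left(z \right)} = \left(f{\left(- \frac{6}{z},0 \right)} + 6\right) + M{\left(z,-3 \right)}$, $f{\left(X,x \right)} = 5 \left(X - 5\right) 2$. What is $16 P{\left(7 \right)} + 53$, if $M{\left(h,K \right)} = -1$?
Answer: $- \frac{5629}{7} \approx -804.14$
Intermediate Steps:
$f{\left(X,x \right)} = -50 + 10 X$ ($f{\left(X,x \right)} = 5 \left(-5 + X\right) 2 = 5 \left(-10 + 2 X\right) = -50 + 10 X$)
$P{\left(z \right)} = -45 - \frac{60}{z}$ ($P{\left(z \right)} = \left(\left(-50 + 10 \left(- \frac{6}{z}\right)\right) + 6\right) - 1 = \left(\left(-50 - \frac{60}{z}\right) + 6\right) - 1 = \left(-44 - \frac{60}{z}\right) - 1 = -45 - \frac{60}{z}$)
$16 P{\left(7 \right)} + 53 = 16 \left(-45 - \frac{60}{7}\right) + 53 = 16 \left(- \frac{375}{7}\right) + 53 = - \frac{6000}{7} + 53 = - \frac{5629}{7}$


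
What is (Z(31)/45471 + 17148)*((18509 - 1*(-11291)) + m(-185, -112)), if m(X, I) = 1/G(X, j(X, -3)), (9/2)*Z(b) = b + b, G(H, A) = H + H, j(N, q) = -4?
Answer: 4298688157292528/8412135 ≈ 5.1101e+8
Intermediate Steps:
G(H, A) = 2*H
Z(b) = 4*b/9 (Z(b) = 2*(b + b)/9 = 2*(2*b)/9 = 4*b/9)
m(X, I) = 1/(2*X)
(Z(31)/45471 + 17148)*((18509 - 1*(-11291)) + m(-185, -112)) = (((4/9)*31)/45471 + 17148)*((18509 - 1*(-11291)) + (1/2)/(-185)) = ((124/9)*(1/45471) + 17148)*((18509 + 11291) + (1/2)*(-1/185)) = (124/409239 + 17148)*(29800 - 1/370) = (7017630496/409239)*(11025999/370) = 4298688157292528/8412135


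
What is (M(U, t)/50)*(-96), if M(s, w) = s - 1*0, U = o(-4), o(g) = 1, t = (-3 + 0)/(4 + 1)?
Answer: -48/25 ≈ -1.9200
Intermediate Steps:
t = -⅗ (t = -3/5 = -3*⅕ = -⅗ ≈ -0.60000)
U = 1
M(s, w) = s (M(s, w) = s + 0 = s)
(M(U, t)/50)*(-96) = (1/50)*(-96) = -48/25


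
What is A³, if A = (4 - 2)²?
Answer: 64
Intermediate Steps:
A = 4 (A = 2² = 4)
A³ = 4³ = 64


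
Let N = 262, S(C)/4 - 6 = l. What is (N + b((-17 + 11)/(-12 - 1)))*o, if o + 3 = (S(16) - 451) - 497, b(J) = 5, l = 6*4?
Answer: -221877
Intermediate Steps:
l = 24
S(C) = 120 (S(C) = 24 + 4*24 = 24 + 96 = 120)
o = -831 (o = -3 + ((120 - 451) - 497) = -3 + (-331 - 497) = -3 - 828 = -831)
(N + b((-17 + 11)/(-12 - 1)))*o = (262 + 5)*(-831) = 267*(-831) = -221877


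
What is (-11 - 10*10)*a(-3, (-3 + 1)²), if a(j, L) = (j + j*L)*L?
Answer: 6660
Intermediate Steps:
a(j, L) = L*(j + L*j) (a(j, L) = (j + L*j)*L = L*(j + L*j))
(-11 - 10*10)*a(-3, (-3 + 1)²) = (-11 - 10*10)*((-3 + 1)²*(-3)*(1 + (-3 + 1)²)) = (-11 - 100)*((-2)²*(-3)*(1 + (-2)²)) = -444*(-3)*(1 + 4) = -444*(-3)*5 = -111*(-60) = 6660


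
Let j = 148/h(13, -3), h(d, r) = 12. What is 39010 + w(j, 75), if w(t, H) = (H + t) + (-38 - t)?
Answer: 39047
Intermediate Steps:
j = 37/3 (j = 148/12 = 148*(1/12) = 37/3 ≈ 12.333)
w(t, H) = -38 + H
39010 + w(j, 75) = 39010 + (-38 + 75) = 39010 + 37 = 39047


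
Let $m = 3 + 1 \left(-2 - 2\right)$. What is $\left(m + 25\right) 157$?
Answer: $3768$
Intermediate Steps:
$m = -1$ ($m = 3 + 1 \left(-4\right) = 3 - 4 = -1$)
$\left(m + 25\right) 157 = \left(-1 + 25\right) 157 = 24 \cdot 157 = 3768$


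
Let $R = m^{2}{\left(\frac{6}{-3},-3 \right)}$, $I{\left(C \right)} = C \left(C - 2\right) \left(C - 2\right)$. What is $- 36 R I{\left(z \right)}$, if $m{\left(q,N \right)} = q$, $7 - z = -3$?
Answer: $-92160$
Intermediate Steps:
$z = 10$ ($z = 7 - -3 = 7 + 3 = 10$)
$I{\left(C \right)} = C \left(-2 + C\right)^{2}$ ($I{\left(C \right)} = C \left(-2 + C\right) \left(-2 + C\right) = C \left(-2 + C\right)^{2}$)
$R = 4$ ($R = \left(\frac{6}{-3}\right)^{2} = \left(6 \left(- \frac{1}{3}\right)\right)^{2} = \left(-2\right)^{2} = 4$)
$- 36 R I{\left(z \right)} = \left(-36\right) 4 \cdot 10 \left(-2 + 10\right)^{2} = - 144 \cdot 10 \cdot 8^{2} = - 144 \cdot 10 \cdot 64 = \left(-144\right) 640 = -92160$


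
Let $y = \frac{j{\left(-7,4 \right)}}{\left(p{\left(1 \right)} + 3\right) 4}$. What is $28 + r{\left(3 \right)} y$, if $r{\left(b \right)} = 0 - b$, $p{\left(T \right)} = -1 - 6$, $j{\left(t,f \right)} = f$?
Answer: $\frac{115}{4} \approx 28.75$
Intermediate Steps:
$p{\left(T \right)} = -7$ ($p{\left(T \right)} = -1 - 6 = -7$)
$r{\left(b \right)} = - b$
$y = - \frac{1}{4}$ ($y = \frac{4}{\left(-7 + 3\right) 4} = \frac{4}{\left(-4\right) 4} = \frac{4}{-16} = 4 \left(- \frac{1}{16}\right) = - \frac{1}{4} \approx -0.25$)
$28 + r{\left(3 \right)} y = 28 + \left(-1\right) 3 \left(- \frac{1}{4}\right) = 28 - - \frac{3}{4} = 28 + \frac{3}{4} = \frac{115}{4}$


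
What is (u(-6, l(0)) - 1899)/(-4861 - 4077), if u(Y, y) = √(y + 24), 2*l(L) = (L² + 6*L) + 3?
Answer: 1899/8938 - √102/17876 ≈ 0.21190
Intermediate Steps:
l(L) = 3/2 + L²/2 + 3*L (l(L) = ((L² + 6*L) + 3)/2 = (3 + L² + 6*L)/2 = 3/2 + L²/2 + 3*L)
u(Y, y) = √(24 + y)
(u(-6, l(0)) - 1899)/(-4861 - 4077) = (√(24 + (3/2 + (½)*0² + 3*0)) - 1899)/(-4861 - 4077) = (√(24 + (3/2 + (½)*0 + 0)) - 1899)/(-8938) = (√(24 + (3/2 + 0 + 0)) - 1899)*(-1/8938) = (√(24 + 3/2) - 1899)*(-1/8938) = (√(51/2) - 1899)*(-1/8938) = (√102/2 - 1899)*(-1/8938) = (-1899 + √102/2)*(-1/8938) = 1899/8938 - √102/17876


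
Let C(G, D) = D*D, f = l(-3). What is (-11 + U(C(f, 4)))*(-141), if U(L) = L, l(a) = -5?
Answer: -705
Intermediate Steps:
f = -5
C(G, D) = D²
(-11 + U(C(f, 4)))*(-141) = (-11 + 4²)*(-141) = (-11 + 16)*(-141) = 5*(-141) = -705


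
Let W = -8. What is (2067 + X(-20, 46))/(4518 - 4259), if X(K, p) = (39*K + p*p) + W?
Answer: 485/37 ≈ 13.108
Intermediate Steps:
X(K, p) = -8 + p² + 39*K (X(K, p) = (39*K + p*p) - 8 = (39*K + p²) - 8 = (p² + 39*K) - 8 = -8 + p² + 39*K)
(2067 + X(-20, 46))/(4518 - 4259) = (2067 + (-8 + 46² + 39*(-20)))/(4518 - 4259) = (2067 + (-8 + 2116 - 780))/259 = (2067 + 1328)*(1/259) = 3395*(1/259) = 485/37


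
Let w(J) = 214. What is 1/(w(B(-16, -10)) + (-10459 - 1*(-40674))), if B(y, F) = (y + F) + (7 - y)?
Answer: 1/30429 ≈ 3.2863e-5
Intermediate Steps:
B(y, F) = 7 + F (B(y, F) = (F + y) + (7 - y) = 7 + F)
1/(w(B(-16, -10)) + (-10459 - 1*(-40674))) = 1/(214 + (-10459 - 1*(-40674))) = 1/(214 + (-10459 + 40674)) = 1/(214 + 30215) = 1/30429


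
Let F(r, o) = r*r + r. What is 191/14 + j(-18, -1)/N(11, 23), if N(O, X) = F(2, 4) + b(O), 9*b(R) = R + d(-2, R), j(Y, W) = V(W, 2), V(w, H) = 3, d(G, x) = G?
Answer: 197/14 ≈ 14.071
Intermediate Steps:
F(r, o) = r + r**2 (F(r, o) = r**2 + r = r + r**2)
j(Y, W) = 3
b(R) = -2/9 + R/9 (b(R) = (R - 2)/9 = (-2 + R)/9 = -2/9 + R/9)
N(O, X) = 52/9 + O/9 (N(O, X) = 2*(1 + 2) + (-2/9 + O/9) = 2*3 + (-2/9 + O/9) = 6 + (-2/9 + O/9) = 52/9 + O/9)
191/14 + j(-18, -1)/N(11, 23) = 191/14 + 3/(52/9 + (1/9)*11) = 191*(1/14) + 3/(52/9 + 11/9) = 191/14 + 3/7 = 197/14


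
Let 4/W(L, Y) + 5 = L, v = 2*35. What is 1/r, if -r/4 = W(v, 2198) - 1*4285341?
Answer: 65/1114188644 ≈ 5.8338e-8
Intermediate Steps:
v = 70
W(L, Y) = 4/(-5 + L)
r = 1114188644/65 (r = -4*(4/(-5 + 70) - 1*4285341) = -4*(4/65 - 4285341) = -4*(-278547161/65) = 1114188644/65 ≈ 1.7141e+7)
1/r = 1/(1114188644/65) = 65/1114188644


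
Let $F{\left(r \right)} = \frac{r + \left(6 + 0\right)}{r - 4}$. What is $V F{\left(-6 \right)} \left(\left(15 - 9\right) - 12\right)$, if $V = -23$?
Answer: $0$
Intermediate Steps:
$F{\left(r \right)} = \frac{6 + r}{-4 + r}$ ($F{\left(r \right)} = \frac{r + 6}{-4 + r} = \frac{6 + r}{-4 + r}$)
$V F{\left(-6 \right)} \left(\left(15 - 9\right) - 12\right) = - 23 \frac{6 - 6}{-4 - 6} \left(\left(15 - 9\right) - 12\right) = - 23 \frac{1}{-10} \cdot 0 \left(6 - 12\right) = - 23 \left(\left(- \frac{1}{10}\right) 0\right) \left(-6\right) = \left(-23\right) 0 \left(-6\right) = 0 \left(-6\right) = 0$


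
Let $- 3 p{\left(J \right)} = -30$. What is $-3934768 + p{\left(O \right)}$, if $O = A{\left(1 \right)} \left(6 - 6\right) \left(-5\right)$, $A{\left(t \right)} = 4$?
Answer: $-3934758$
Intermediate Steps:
$O = 0$ ($O = 4 \left(6 - 6\right) \left(-5\right) = 4 \cdot 0 \left(-5\right) = 0 \left(-5\right) = 0$)
$p{\left(J \right)} = 10$ ($p{\left(J \right)} = \left(- \frac{1}{3}\right) \left(-30\right) = 10$)
$-3934768 + p{\left(O \right)} = -3934768 + 10 = -3934758$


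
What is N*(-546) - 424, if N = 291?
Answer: -159310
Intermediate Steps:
N*(-546) - 424 = 291*(-546) - 424 = -158886 - 424 = -159310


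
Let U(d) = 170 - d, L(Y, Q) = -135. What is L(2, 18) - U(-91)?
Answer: -396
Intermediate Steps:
L(2, 18) - U(-91) = -135 - (170 - 1*(-91)) = -135 - (170 + 91) = -135 - 1*261 = -135 - 261 = -396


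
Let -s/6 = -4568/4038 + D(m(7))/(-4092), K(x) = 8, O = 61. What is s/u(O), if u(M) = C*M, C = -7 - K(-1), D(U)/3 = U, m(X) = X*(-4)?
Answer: -1529422/209986095 ≈ -0.0072834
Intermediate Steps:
m(X) = -4*X
D(U) = 3*U
s = 1529422/229493 (s = -6*(-4568/4038 + (3*(-4*7))/(-4092)) = -6*(-4568*1/4038 + (3*(-28))*(-1/4092)) = -6*(-2284/2019 - 84*(-1/4092)) = -6*(-2284/2019 + 7/341) = -6*(-764711/688479) = 1529422/229493 ≈ 6.6644)
C = -15 (C = -7 - 1*8 = -7 - 8 = -15)
u(M) = -15*M
s/u(O) = 1529422/(229493*((-15*61))) = (1529422/229493)/(-915) = (1529422/229493)*(-1/915) = -1529422/209986095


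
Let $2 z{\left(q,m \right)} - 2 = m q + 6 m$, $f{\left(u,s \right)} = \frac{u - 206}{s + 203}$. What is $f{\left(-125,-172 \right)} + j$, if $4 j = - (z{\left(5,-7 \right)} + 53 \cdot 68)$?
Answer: $- \frac{223771}{248} \approx -902.3$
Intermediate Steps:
$f{\left(u,s \right)} = \frac{-206 + u}{203 + s}$
$z{\left(q,m \right)} = 1 + 3 m + \frac{m q}{2}$ ($z{\left(q,m \right)} = 1 + \frac{m q + 6 m}{2} = 1 + \frac{6 m + m q}{2} = 1 + \left(3 m + \frac{m q}{2}\right) = 1 + 3 m + \frac{m q}{2}$)
$j = - \frac{7133}{8}$ ($j = \frac{\left(-1\right) \left(\left(1 + 3 \left(-7\right) + \frac{1}{2} \left(-7\right) 5\right) + 53 \cdot 68\right)}{4} = \frac{\left(-1\right) \left(\left(1 - 21 - \frac{35}{2}\right) + 3604\right)}{4} = \frac{\left(-1\right) \left(- \frac{75}{2} + 3604\right)}{4} = \frac{\left(-1\right) \frac{7133}{2}}{4} = \frac{1}{4} \left(- \frac{7133}{2}\right) = - \frac{7133}{8} \approx -891.63$)
$f{\left(-125,-172 \right)} + j = \frac{-206 - 125}{203 - 172} - \frac{7133}{8} = \frac{1}{31} \left(-331\right) - \frac{7133}{8} = - \frac{331}{31} - \frac{7133}{8} = - \frac{223771}{248}$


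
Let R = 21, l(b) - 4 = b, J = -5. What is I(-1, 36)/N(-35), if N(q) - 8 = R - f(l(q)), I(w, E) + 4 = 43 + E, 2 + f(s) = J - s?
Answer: 15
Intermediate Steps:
l(b) = 4 + b
f(s) = -7 - s (f(s) = -2 + (-5 - s) = -7 - s)
I(w, E) = 39 + E (I(w, E) = -4 + (43 + E) = 39 + E)
N(q) = 40 + q (N(q) = 8 + (21 - (-7 - (4 + q))) = 8 + (21 - (-7 + (-4 - q))) = 8 + (21 - (-11 - q)) = 8 + (21 + (11 + q)) = 8 + (32 + q) = 40 + q)
I(-1, 36)/N(-35) = (39 + 36)/(40 - 35) = 75/5 = 75*(⅕) = 15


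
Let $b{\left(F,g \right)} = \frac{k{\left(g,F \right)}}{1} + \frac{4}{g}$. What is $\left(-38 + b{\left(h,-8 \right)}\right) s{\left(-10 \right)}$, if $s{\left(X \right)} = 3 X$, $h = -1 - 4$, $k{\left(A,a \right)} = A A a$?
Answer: $10755$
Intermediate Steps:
$k{\left(A,a \right)} = a A^{2}$ ($k{\left(A,a \right)} = A^{2} a = a A^{2}$)
$h = -5$
$b{\left(F,g \right)} = \frac{4}{g} + F g^{2}$ ($b{\left(F,g \right)} = \frac{F g^{2}}{1} + \frac{4}{g} = F g^{2} \cdot 1 + \frac{4}{g} = F g^{2} + \frac{4}{g} = \frac{4}{g} + F g^{2}$)
$\left(-38 + b{\left(h,-8 \right)}\right) s{\left(-10 \right)} = \left(-38 + \frac{4 - 5 \left(-8\right)^{3}}{-8}\right) 3 \left(-10\right) = \left(-38 - \frac{4 - -2560}{8}\right) \left(-30\right) = \left(-38 - \frac{4 + 2560}{8}\right) \left(-30\right) = \left(-38 - \frac{641}{2}\right) \left(-30\right) = \left(- \frac{717}{2}\right) \left(-30\right) = 10755$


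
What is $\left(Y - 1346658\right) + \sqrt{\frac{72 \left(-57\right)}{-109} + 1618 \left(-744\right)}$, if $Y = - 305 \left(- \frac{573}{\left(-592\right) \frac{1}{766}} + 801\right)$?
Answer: $- \frac{537860043}{296} + \frac{2 i \sqrt{3575451354}}{109} \approx -1.8171 \cdot 10^{6} + 1097.2 i$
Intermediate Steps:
$Y = - \frac{139249275}{296}$ ($Y = - 305 \left(- \frac{573}{\left(-592\right) \frac{1}{766}} + 801\right) = - 305 \left(- \frac{573}{- \frac{296}{383}} + 801\right) = - 305 \left(\left(-573\right) \left(- \frac{383}{296}\right) + 801\right) = - 305 \left(\frac{219459}{296} + 801\right) = \left(-305\right) \frac{456555}{296} = - \frac{139249275}{296} \approx -4.7044 \cdot 10^{5}$)
$\left(Y - 1346658\right) + \sqrt{\frac{72 \left(-57\right)}{-109} + 1618 \left(-744\right)} = \left(- \frac{139249275}{296} - 1346658\right) + \sqrt{\frac{72 \left(-57\right)}{-109} + 1618 \left(-744\right)} = - \frac{537860043}{296} + \sqrt{\left(-4104\right) \left(- \frac{1}{109}\right) - 1203792} = - \frac{537860043}{296} + \sqrt{\frac{4104}{109} - 1203792} = - \frac{537860043}{296} + \sqrt{- \frac{131209224}{109}} = - \frac{537860043}{296} + \frac{2 i \sqrt{3575451354}}{109}$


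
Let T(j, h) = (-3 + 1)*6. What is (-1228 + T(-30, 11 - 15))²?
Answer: 1537600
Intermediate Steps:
T(j, h) = -12 (T(j, h) = -2*6 = -12)
(-1228 + T(-30, 11 - 15))² = (-1228 - 12)² = (-1240)² = 1537600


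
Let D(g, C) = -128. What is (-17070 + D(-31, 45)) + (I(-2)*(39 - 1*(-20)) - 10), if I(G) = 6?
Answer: -16854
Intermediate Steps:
(-17070 + D(-31, 45)) + (I(-2)*(39 - 1*(-20)) - 10) = (-17070 - 128) + (6*(39 - 1*(-20)) - 10) = -17198 + (6*(39 + 20) - 10) = -17198 + (6*59 - 10) = -17198 + (354 - 10) = -17198 + 344 = -16854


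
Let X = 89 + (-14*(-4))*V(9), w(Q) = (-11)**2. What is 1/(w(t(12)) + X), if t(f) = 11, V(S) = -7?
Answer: -1/182 ≈ -0.0054945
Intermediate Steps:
w(Q) = 121
X = -303 (X = 89 - 14*(-4)*(-7) = 89 + 56*(-7) = 89 - 392 = -303)
1/(w(t(12)) + X) = 1/(121 - 303) = 1/(-182) = -1/182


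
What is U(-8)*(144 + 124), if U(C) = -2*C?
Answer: 4288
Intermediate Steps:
U(-8)*(144 + 124) = (-2*(-8))*(144 + 124) = 16*268 = 4288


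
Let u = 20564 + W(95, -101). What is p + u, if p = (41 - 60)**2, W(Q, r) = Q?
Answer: 21020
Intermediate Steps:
p = 361 (p = (-19)**2 = 361)
u = 20659 (u = 20564 + 95 = 20659)
p + u = 361 + 20659 = 21020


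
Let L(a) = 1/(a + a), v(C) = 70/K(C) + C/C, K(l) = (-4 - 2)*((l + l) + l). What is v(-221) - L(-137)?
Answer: 556565/544986 ≈ 1.0212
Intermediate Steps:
K(l) = -18*l (K(l) = -6*(2*l + l) = -18*l)
v(C) = 1 - 35/(9*C) (v(C) = 70/((-18*C)) + C/C = 70*(-1/(18*C)) + 1 = -35/(9*C) + 1 = 1 - 35/(9*C))
L(a) = 1/(2*a)
v(-221) - L(-137) = (-35/9 - 221)/(-221) - 1/(2*(-137)) = -1/221*(-2024/9) - (-1)/(2*137) = 2024/1989 - 1*(-1/274) = 2024/1989 + 1/274 = 556565/544986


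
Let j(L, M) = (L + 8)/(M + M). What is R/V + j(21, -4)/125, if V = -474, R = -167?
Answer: 76627/237000 ≈ 0.32332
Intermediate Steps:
j(L, M) = (8 + L)/(2*M) (j(L, M) = (8 + L)/((2*M)) = (8 + L)*(1/(2*M)) = (8 + L)/(2*M))
R/V + j(21, -4)/125 = -167/(-474) + ((½)*(8 + 21)/(-4))/125 = -167*(-1/474) + ((½)*(-¼)*29)*(1/125) = 167/474 - 29/8*1/125 = 167/474 - 29/1000 = 76627/237000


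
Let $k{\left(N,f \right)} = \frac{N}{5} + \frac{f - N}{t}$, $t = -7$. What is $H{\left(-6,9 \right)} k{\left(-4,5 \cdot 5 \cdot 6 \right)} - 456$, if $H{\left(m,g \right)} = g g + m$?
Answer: $-2166$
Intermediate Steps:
$H{\left(m,g \right)} = m + g^{2}$ ($H{\left(m,g \right)} = g^{2} + m = m + g^{2}$)
$k{\left(N,f \right)} = - \frac{f}{7} + \frac{12 N}{35}$ ($k{\left(N,f \right)} = \frac{N}{5} + \frac{f - N}{-7} = N \frac{1}{5} + \left(f - N\right) \left(- \frac{1}{7}\right) = \frac{N}{5} + \left(- \frac{f}{7} + \frac{N}{7}\right) = - \frac{f}{7} + \frac{12 N}{35}$)
$H{\left(-6,9 \right)} k{\left(-4,5 \cdot 5 \cdot 6 \right)} - 456 = \left(-6 + 9^{2}\right) \left(- \frac{5 \cdot 5 \cdot 6}{7} + \frac{12}{35} \left(-4\right)\right) - 456 = \left(-6 + 81\right) \left(- \frac{25 \cdot 6}{7} - \frac{48}{35}\right) - 456 = 75 \left(\left(- \frac{1}{7}\right) 150 - \frac{48}{35}\right) - 456 = 75 \left(- \frac{150}{7} - \frac{48}{35}\right) - 456 = 75 \left(- \frac{114}{5}\right) - 456 = -1710 - 456 = -2166$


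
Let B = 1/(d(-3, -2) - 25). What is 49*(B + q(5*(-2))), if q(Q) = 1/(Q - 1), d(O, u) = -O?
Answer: -147/22 ≈ -6.6818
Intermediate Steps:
q(Q) = 1/(-1 + Q)
B = -1/22 (B = 1/(-1*(-3) - 25) = 1/(3 - 25) = 1/(-22) = -1/22 ≈ -0.045455)
49*(B + q(5*(-2))) = 49*(-1/22 + 1/(-1 + 5*(-2))) = 49*(-1/22 + 1/(-1 - 10)) = 49*(-1/22 + 1/(-11)) = 49*(-1/22 - 1/11) = 49*(-3/22) = -147/22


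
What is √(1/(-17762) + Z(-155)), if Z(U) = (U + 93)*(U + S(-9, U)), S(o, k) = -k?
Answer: I*√17762/17762 ≈ 0.0075033*I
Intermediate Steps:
Z(U) = 0 (Z(U) = (U + 93)*(U - U) = (93 + U)*0 = 0)
√(1/(-17762) + Z(-155)) = √(1/(-17762) + 0) = √(-1/17762 + 0) = √(-1/17762) = I*√17762/17762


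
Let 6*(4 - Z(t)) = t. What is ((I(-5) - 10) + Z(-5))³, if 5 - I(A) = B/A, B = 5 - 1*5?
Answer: -1/216 ≈ -0.0046296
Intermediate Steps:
Z(t) = 4 - t/6
B = 0 (B = 5 - 5 = 0)
I(A) = 5 (I(A) = 5 - 0/A = 5 - 1*0 = 5 + 0 = 5)
((I(-5) - 10) + Z(-5))³ = ((5 - 10) + (4 - ⅙*(-5)))³ = (-5 + (4 + ⅚))³ = (-5 + 29/6)³ = (-⅙)³ = -1/216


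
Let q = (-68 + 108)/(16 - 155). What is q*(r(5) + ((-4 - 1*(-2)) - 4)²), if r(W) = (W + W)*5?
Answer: -3440/139 ≈ -24.748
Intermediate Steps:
q = -40/139 (q = 40/(-139) = 40*(-1/139) = -40/139 ≈ -0.28777)
r(W) = 10*W (r(W) = (2*W)*5 = 10*W)
q*(r(5) + ((-4 - 1*(-2)) - 4)²) = -40*(10*5 + ((-4 - 1*(-2)) - 4)²)/139 = -40*(50 + ((-4 + 2) - 4)²)/139 = -40*(50 + (-2 - 4)²)/139 = -40*(50 + (-6)²)/139 = -40*(50 + 36)/139 = -40/139*86 = -3440/139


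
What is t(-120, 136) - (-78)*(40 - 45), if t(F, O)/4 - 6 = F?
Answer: -846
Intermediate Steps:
t(F, O) = 24 + 4*F
t(-120, 136) - (-78)*(40 - 45) = (24 + 4*(-120)) - (-78)*(40 - 45) = (24 - 480) - (-78)*(-5) = -456 - 1*390 = -456 - 390 = -846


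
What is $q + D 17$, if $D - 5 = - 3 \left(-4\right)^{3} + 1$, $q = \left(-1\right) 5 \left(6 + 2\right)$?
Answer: $3326$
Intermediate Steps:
$q = -40$ ($q = \left(-5\right) 8 = -40$)
$D = 198$ ($D = 5 - \left(-1 + 3 \left(-4\right)^{3}\right) = 5 + \left(\left(-3\right) \left(-64\right) + 1\right) = 5 + \left(192 + 1\right) = 5 + 193 = 198$)
$q + D 17 = -40 + 198 \cdot 17 = -40 + 3366 = 3326$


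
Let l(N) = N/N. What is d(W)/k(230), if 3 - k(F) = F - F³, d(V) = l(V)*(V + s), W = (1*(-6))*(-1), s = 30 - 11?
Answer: 25/12166773 ≈ 2.0548e-6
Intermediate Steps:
l(N) = 1
s = 19
W = 6 (W = -6*(-1) = 6)
d(V) = 19 + V (d(V) = 1*(V + 19) = 1*(19 + V) = 19 + V)
k(F) = 3 + F³ - F (k(F) = 3 - (F - F³) = 3 + (F³ - F) = 3 + F³ - F)
d(W)/k(230) = (19 + 6)/(3 + 230³ - 1*230) = 25/(3 + 12167000 - 230) = 25/12166773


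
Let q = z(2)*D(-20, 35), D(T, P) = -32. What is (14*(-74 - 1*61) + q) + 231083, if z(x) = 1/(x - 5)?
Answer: 687611/3 ≈ 2.2920e+5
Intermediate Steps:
z(x) = 1/(-5 + x)
q = 32/3 (q = -32/(-5 + 2) = -32/(-3) = -⅓*(-32) = 32/3 ≈ 10.667)
(14*(-74 - 1*61) + q) + 231083 = (14*(-74 - 1*61) + 32/3) + 231083 = (14*(-74 - 61) + 32/3) + 231083 = (14*(-135) + 32/3) + 231083 = (-1890 + 32/3) + 231083 = -5638/3 + 231083 = 687611/3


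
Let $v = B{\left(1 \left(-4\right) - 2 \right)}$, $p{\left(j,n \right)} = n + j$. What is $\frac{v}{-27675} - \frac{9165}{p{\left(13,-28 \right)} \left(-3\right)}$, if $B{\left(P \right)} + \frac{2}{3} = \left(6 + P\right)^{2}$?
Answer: $- \frac{16909423}{83025} \approx -203.67$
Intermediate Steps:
$p{\left(j,n \right)} = j + n$
$B{\left(P \right)} = - \frac{2}{3} + \left(6 + P\right)^{2}$
$v = - \frac{2}{3}$ ($v = - \frac{2}{3} + \left(6 + \left(1 \left(-4\right) - 2\right)\right)^{2} = - \frac{2}{3} + \left(6 - 6\right)^{2} = - \frac{2}{3} + 0^{2} = - \frac{2}{3} + 0 = - \frac{2}{3} \approx -0.66667$)
$\frac{v}{-27675} - \frac{9165}{p{\left(13,-28 \right)} \left(-3\right)} = - \frac{2}{3 \left(-27675\right)} - \frac{9165}{\left(13 - 28\right) \left(-3\right)} = \left(- \frac{2}{3}\right) \left(- \frac{1}{27675}\right) - \frac{9165}{\left(-15\right) \left(-3\right)} = \frac{2}{83025} - \frac{9165}{45} = \frac{2}{83025} - \frac{611}{3} = - \frac{16909423}{83025}$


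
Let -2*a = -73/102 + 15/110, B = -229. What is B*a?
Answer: -74425/1122 ≈ -66.332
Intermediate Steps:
a = 325/1122 (a = -(-73/102 + 15/110)/2 = -(-73*1/102 + 15*(1/110))/2 = -(-73/102 + 3/22)/2 = -½*(-325/561) = 325/1122 ≈ 0.28966)
B*a = -229*325/1122 = -74425/1122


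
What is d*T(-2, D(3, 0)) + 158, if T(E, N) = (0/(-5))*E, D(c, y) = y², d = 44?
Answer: 158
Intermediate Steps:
T(E, N) = 0 (T(E, N) = (0*(-⅕))*E = 0*E = 0)
d*T(-2, D(3, 0)) + 158 = 44*0 + 158 = 0 + 158 = 158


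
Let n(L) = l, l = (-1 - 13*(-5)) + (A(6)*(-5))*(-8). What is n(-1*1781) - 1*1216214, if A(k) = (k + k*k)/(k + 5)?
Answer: -13375970/11 ≈ -1.2160e+6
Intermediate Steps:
A(k) = (k + k²)/(5 + k)
l = 2384/11 (l = (-1 - 13*(-5)) + ((6*(1 + 6)/(5 + 6))*(-5))*(-8) = (-1 + 65) + ((6*7/11)*(-5))*(-8) = 64 + ((6*(1/11)*7)*(-5))*(-8) = 64 + ((42/11)*(-5))*(-8) = 64 - 210/11*(-8) = 64 + 1680/11 = 2384/11 ≈ 216.73)
n(L) = 2384/11
n(-1*1781) - 1*1216214 = 2384/11 - 1*1216214 = 2384/11 - 1216214 = -13375970/11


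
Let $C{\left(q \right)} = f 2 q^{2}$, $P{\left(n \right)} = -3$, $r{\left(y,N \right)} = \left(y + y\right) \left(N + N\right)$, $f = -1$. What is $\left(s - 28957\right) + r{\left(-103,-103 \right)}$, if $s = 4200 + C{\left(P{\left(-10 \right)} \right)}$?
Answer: $17661$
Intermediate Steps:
$r{\left(y,N \right)} = 4 N y$ ($r{\left(y,N \right)} = 2 y 2 N = 4 N y$)
$C{\left(q \right)} = - 2 q^{2}$ ($C{\left(q \right)} = \left(-1\right) 2 q^{2} = - 2 q^{2}$)
$s = 4182$ ($s = 4200 - 2 \left(-3\right)^{2} = 4200 - 18 = 4182$)
$\left(s - 28957\right) + r{\left(-103,-103 \right)} = \left(4182 - 28957\right) + 4 \left(-103\right) \left(-103\right) = -24775 + 42436 = 17661$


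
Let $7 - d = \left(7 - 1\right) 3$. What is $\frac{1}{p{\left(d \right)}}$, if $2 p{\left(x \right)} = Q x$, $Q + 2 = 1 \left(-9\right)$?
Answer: $\frac{2}{121} \approx 0.016529$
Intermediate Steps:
$d = -11$ ($d = 7 - \left(7 - 1\right) 3 = 7 - 6 \cdot 3 = 7 - 18 = -11$)
$Q = -11$ ($Q = -2 + 1 \left(-9\right) = -2 - 9 = -11$)
$p{\left(x \right)} = - \frac{11 x}{2}$ ($p{\left(x \right)} = \frac{\left(-11\right) x}{2} = - \frac{11 x}{2}$)
$\frac{1}{p{\left(d \right)}} = \frac{1}{\left(- \frac{11}{2}\right) \left(-11\right)} = \frac{1}{\frac{121}{2}} = \frac{2}{121}$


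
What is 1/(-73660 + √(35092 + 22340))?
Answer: -18415/1356434542 - √14358/2712869084 ≈ -1.3620e-5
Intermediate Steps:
1/(-73660 + √(35092 + 22340)) = 1/(-73660 + √57432) = 1/(-73660 + 2*√14358)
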